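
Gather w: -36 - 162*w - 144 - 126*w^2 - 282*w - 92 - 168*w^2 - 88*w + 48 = -294*w^2 - 532*w - 224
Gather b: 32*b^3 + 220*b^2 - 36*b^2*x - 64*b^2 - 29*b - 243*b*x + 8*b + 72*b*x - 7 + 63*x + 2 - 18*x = 32*b^3 + b^2*(156 - 36*x) + b*(-171*x - 21) + 45*x - 5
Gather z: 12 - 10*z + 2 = 14 - 10*z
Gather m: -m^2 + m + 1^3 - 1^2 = -m^2 + m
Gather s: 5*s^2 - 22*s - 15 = 5*s^2 - 22*s - 15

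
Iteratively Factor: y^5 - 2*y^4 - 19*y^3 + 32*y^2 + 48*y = (y + 4)*(y^4 - 6*y^3 + 5*y^2 + 12*y) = (y - 4)*(y + 4)*(y^3 - 2*y^2 - 3*y) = (y - 4)*(y - 3)*(y + 4)*(y^2 + y) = y*(y - 4)*(y - 3)*(y + 4)*(y + 1)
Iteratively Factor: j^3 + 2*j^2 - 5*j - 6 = (j - 2)*(j^2 + 4*j + 3) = (j - 2)*(j + 1)*(j + 3)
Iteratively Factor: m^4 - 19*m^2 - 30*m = (m + 3)*(m^3 - 3*m^2 - 10*m) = (m - 5)*(m + 3)*(m^2 + 2*m) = m*(m - 5)*(m + 3)*(m + 2)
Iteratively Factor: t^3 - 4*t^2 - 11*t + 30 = (t - 2)*(t^2 - 2*t - 15) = (t - 2)*(t + 3)*(t - 5)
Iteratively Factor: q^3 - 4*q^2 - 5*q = (q + 1)*(q^2 - 5*q) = q*(q + 1)*(q - 5)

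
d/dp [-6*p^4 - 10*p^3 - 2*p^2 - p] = -24*p^3 - 30*p^2 - 4*p - 1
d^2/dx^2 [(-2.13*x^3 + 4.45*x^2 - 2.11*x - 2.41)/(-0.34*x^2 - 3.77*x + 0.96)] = (2.22044604925031e-16*x^5 + 3.5527136788005e-15*x^4 + 73.83327*x^3 - 53.29668*x^2 + 34.4451*x + 77.15021)/(0.039304*x^6 + 1.307436*x^5 + 14.16423*x^4 + 46.199465*x^3 - 39.99312*x^2 + 10.423296*x - 0.884736)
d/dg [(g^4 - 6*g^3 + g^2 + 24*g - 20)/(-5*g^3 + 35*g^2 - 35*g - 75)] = (-g^4 + 4*g^3 + 3*g^2 + 2*g - 20)/(5*(g^4 - 4*g^3 - 2*g^2 + 12*g + 9))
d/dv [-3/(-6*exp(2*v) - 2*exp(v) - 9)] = (-36*exp(v) - 6)*exp(v)/(6*exp(2*v) + 2*exp(v) + 9)^2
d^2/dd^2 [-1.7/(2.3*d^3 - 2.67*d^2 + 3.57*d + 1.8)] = ((23.46*d - 9.078)*(2.3*d^3 - 2.67*d^2 + 3.57*d + 1.8) - 1.7*(6.9*d^2 - 5.34*d + 3.57)*(13.8*d^2 - 10.68*d + 7.14))/(2.3*d^3 - 2.67*d^2 + 3.57*d + 1.8)^3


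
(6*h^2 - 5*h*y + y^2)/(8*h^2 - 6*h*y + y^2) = (-3*h + y)/(-4*h + y)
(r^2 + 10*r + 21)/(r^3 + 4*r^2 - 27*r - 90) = (r + 7)/(r^2 + r - 30)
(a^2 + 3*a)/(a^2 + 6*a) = (a + 3)/(a + 6)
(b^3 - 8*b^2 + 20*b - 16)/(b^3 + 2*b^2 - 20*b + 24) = (b - 4)/(b + 6)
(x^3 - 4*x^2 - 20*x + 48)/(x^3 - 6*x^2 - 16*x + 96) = (x - 2)/(x - 4)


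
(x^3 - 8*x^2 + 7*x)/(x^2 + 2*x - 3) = x*(x - 7)/(x + 3)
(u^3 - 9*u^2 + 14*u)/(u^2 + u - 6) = u*(u - 7)/(u + 3)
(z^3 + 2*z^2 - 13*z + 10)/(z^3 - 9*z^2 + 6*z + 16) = (z^2 + 4*z - 5)/(z^2 - 7*z - 8)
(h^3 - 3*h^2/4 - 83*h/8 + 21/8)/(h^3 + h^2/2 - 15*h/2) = (8*h^2 - 30*h + 7)/(4*h*(2*h - 5))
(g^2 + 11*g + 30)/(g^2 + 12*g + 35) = (g + 6)/(g + 7)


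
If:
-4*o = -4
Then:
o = 1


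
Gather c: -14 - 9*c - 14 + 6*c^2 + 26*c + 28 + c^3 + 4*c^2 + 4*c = c^3 + 10*c^2 + 21*c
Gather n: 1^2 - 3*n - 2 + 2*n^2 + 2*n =2*n^2 - n - 1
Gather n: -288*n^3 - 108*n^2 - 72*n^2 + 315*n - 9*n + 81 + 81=-288*n^3 - 180*n^2 + 306*n + 162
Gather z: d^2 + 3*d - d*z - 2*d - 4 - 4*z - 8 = d^2 + d + z*(-d - 4) - 12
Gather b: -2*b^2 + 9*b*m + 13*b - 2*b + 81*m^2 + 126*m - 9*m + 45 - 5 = -2*b^2 + b*(9*m + 11) + 81*m^2 + 117*m + 40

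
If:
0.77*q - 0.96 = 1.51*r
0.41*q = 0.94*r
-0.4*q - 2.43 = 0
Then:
No Solution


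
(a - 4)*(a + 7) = a^2 + 3*a - 28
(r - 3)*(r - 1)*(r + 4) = r^3 - 13*r + 12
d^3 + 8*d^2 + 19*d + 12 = (d + 1)*(d + 3)*(d + 4)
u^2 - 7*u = u*(u - 7)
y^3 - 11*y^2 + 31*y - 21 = (y - 7)*(y - 3)*(y - 1)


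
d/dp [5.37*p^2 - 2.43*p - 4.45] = 10.74*p - 2.43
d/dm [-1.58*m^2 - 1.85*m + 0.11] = -3.16*m - 1.85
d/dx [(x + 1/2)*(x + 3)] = 2*x + 7/2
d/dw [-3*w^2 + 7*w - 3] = 7 - 6*w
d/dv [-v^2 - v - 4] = -2*v - 1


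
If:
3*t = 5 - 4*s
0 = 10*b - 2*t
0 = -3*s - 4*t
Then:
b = -3/7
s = 20/7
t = -15/7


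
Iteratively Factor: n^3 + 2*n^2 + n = (n + 1)*(n^2 + n) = n*(n + 1)*(n + 1)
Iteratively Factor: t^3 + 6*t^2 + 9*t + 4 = (t + 1)*(t^2 + 5*t + 4) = (t + 1)^2*(t + 4)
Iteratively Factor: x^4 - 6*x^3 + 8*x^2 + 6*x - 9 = (x - 3)*(x^3 - 3*x^2 - x + 3) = (x - 3)*(x - 1)*(x^2 - 2*x - 3) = (x - 3)*(x - 1)*(x + 1)*(x - 3)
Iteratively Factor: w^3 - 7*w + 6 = (w + 3)*(w^2 - 3*w + 2) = (w - 1)*(w + 3)*(w - 2)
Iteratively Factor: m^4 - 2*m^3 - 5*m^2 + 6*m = (m - 1)*(m^3 - m^2 - 6*m) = (m - 3)*(m - 1)*(m^2 + 2*m) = m*(m - 3)*(m - 1)*(m + 2)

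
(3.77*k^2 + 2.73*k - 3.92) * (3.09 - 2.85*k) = -10.7445*k^3 + 3.8688*k^2 + 19.6077*k - 12.1128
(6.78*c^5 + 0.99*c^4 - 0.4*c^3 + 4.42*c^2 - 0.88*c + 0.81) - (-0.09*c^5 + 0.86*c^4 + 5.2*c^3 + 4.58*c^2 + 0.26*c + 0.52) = 6.87*c^5 + 0.13*c^4 - 5.6*c^3 - 0.16*c^2 - 1.14*c + 0.29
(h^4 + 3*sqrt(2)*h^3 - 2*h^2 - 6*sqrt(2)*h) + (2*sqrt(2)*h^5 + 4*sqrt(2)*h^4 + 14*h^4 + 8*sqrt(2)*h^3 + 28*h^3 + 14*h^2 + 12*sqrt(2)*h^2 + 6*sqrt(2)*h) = 2*sqrt(2)*h^5 + 4*sqrt(2)*h^4 + 15*h^4 + 11*sqrt(2)*h^3 + 28*h^3 + 12*h^2 + 12*sqrt(2)*h^2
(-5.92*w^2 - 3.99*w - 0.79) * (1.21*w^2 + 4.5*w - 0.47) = -7.1632*w^4 - 31.4679*w^3 - 16.1285*w^2 - 1.6797*w + 0.3713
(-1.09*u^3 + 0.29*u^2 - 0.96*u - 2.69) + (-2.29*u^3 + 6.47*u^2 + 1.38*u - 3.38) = -3.38*u^3 + 6.76*u^2 + 0.42*u - 6.07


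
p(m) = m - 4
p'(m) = 1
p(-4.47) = -8.47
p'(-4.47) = 1.00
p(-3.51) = -7.51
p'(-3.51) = 1.00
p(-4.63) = -8.63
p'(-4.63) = 1.00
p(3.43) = -0.57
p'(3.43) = 1.00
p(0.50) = -3.50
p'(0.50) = 1.00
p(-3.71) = -7.71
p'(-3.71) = 1.00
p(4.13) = 0.13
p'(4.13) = 1.00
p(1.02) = -2.98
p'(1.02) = 1.00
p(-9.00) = -13.00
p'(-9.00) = 1.00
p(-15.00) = -19.00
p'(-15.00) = 1.00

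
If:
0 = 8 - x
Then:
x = 8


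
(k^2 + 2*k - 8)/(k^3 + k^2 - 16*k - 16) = (k - 2)/(k^2 - 3*k - 4)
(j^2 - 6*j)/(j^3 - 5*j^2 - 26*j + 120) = j/(j^2 + j - 20)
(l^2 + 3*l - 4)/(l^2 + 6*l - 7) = (l + 4)/(l + 7)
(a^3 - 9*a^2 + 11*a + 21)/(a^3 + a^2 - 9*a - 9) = (a - 7)/(a + 3)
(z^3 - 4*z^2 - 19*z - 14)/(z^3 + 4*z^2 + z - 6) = (z^2 - 6*z - 7)/(z^2 + 2*z - 3)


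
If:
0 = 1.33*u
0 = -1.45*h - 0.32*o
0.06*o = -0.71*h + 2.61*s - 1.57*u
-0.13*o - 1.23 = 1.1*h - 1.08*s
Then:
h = -3.73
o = 16.91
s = -0.63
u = 0.00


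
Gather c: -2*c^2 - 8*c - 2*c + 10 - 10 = -2*c^2 - 10*c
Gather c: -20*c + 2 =2 - 20*c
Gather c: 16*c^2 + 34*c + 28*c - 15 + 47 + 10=16*c^2 + 62*c + 42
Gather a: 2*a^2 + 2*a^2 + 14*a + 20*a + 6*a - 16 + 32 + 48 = 4*a^2 + 40*a + 64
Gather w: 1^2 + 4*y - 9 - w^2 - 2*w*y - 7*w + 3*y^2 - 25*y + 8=-w^2 + w*(-2*y - 7) + 3*y^2 - 21*y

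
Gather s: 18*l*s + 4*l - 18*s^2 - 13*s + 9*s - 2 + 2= 4*l - 18*s^2 + s*(18*l - 4)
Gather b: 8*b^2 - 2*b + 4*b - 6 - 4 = 8*b^2 + 2*b - 10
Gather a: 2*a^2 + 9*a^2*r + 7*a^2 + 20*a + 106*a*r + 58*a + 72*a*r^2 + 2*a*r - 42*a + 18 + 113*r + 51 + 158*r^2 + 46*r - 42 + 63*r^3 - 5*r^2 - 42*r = a^2*(9*r + 9) + a*(72*r^2 + 108*r + 36) + 63*r^3 + 153*r^2 + 117*r + 27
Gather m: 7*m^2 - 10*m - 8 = 7*m^2 - 10*m - 8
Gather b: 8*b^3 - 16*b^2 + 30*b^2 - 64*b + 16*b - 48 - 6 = 8*b^3 + 14*b^2 - 48*b - 54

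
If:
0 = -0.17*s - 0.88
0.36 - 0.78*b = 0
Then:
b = 0.46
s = -5.18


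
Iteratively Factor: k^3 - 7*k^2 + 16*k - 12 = (k - 2)*(k^2 - 5*k + 6) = (k - 2)^2*(k - 3)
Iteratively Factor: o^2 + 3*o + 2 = (o + 2)*(o + 1)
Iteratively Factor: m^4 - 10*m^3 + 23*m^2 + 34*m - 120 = (m - 5)*(m^3 - 5*m^2 - 2*m + 24) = (m - 5)*(m - 3)*(m^2 - 2*m - 8) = (m - 5)*(m - 3)*(m + 2)*(m - 4)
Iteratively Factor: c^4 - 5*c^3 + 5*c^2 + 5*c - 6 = (c + 1)*(c^3 - 6*c^2 + 11*c - 6) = (c - 1)*(c + 1)*(c^2 - 5*c + 6) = (c - 3)*(c - 1)*(c + 1)*(c - 2)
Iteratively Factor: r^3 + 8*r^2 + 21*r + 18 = (r + 2)*(r^2 + 6*r + 9) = (r + 2)*(r + 3)*(r + 3)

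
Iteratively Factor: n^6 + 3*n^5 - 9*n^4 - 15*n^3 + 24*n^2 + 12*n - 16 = (n - 2)*(n^5 + 5*n^4 + n^3 - 13*n^2 - 2*n + 8) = (n - 2)*(n + 4)*(n^4 + n^3 - 3*n^2 - n + 2) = (n - 2)*(n - 1)*(n + 4)*(n^3 + 2*n^2 - n - 2) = (n - 2)*(n - 1)^2*(n + 4)*(n^2 + 3*n + 2) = (n - 2)*(n - 1)^2*(n + 1)*(n + 4)*(n + 2)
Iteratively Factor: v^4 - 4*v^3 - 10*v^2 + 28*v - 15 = (v - 1)*(v^3 - 3*v^2 - 13*v + 15) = (v - 5)*(v - 1)*(v^2 + 2*v - 3) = (v - 5)*(v - 1)*(v + 3)*(v - 1)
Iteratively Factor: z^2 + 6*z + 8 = (z + 2)*(z + 4)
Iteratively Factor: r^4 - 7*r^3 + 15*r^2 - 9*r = (r - 1)*(r^3 - 6*r^2 + 9*r) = r*(r - 1)*(r^2 - 6*r + 9) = r*(r - 3)*(r - 1)*(r - 3)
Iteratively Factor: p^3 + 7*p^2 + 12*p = (p + 3)*(p^2 + 4*p) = (p + 3)*(p + 4)*(p)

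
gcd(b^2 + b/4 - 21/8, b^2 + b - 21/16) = b + 7/4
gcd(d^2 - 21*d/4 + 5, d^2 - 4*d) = d - 4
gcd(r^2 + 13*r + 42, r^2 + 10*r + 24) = r + 6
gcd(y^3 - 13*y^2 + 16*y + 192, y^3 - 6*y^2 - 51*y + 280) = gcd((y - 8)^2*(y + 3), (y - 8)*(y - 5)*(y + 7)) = y - 8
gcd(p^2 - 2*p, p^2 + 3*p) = p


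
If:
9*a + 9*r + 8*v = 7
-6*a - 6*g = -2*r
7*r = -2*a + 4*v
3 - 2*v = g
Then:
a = -11/13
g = 331/299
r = 18/23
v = 283/299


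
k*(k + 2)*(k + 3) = k^3 + 5*k^2 + 6*k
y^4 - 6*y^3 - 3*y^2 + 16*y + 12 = (y - 6)*(y - 2)*(y + 1)^2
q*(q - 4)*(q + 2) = q^3 - 2*q^2 - 8*q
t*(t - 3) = t^2 - 3*t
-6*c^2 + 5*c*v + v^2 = (-c + v)*(6*c + v)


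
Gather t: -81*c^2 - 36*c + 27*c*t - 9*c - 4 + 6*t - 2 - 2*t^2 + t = -81*c^2 - 45*c - 2*t^2 + t*(27*c + 7) - 6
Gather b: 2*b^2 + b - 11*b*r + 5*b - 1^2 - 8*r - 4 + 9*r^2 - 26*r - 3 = 2*b^2 + b*(6 - 11*r) + 9*r^2 - 34*r - 8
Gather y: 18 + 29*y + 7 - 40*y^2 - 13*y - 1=-40*y^2 + 16*y + 24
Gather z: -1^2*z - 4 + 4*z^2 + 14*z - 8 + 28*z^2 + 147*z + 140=32*z^2 + 160*z + 128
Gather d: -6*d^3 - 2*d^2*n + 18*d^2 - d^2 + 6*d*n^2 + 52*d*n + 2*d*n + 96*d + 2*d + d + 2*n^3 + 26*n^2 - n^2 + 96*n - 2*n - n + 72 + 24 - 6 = -6*d^3 + d^2*(17 - 2*n) + d*(6*n^2 + 54*n + 99) + 2*n^3 + 25*n^2 + 93*n + 90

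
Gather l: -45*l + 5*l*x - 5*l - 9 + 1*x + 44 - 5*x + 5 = l*(5*x - 50) - 4*x + 40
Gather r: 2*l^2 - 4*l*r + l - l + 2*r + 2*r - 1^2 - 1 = 2*l^2 + r*(4 - 4*l) - 2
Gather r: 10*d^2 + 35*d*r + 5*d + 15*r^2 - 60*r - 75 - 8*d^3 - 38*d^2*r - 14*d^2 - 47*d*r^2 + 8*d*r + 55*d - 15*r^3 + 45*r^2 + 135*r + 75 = -8*d^3 - 4*d^2 + 60*d - 15*r^3 + r^2*(60 - 47*d) + r*(-38*d^2 + 43*d + 75)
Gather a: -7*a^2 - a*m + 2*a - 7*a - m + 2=-7*a^2 + a*(-m - 5) - m + 2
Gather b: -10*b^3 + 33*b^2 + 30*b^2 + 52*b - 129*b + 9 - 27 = -10*b^3 + 63*b^2 - 77*b - 18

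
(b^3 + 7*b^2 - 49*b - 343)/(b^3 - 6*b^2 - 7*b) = (b^2 + 14*b + 49)/(b*(b + 1))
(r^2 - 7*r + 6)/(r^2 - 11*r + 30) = (r - 1)/(r - 5)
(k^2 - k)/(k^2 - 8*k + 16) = k*(k - 1)/(k^2 - 8*k + 16)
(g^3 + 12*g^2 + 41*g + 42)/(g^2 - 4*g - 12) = (g^2 + 10*g + 21)/(g - 6)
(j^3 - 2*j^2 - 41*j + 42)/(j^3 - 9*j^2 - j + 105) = (j^2 + 5*j - 6)/(j^2 - 2*j - 15)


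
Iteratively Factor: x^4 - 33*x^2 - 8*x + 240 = (x - 3)*(x^3 + 3*x^2 - 24*x - 80) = (x - 3)*(x + 4)*(x^2 - x - 20) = (x - 3)*(x + 4)^2*(x - 5)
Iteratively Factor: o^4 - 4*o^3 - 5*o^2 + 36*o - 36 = (o - 2)*(o^3 - 2*o^2 - 9*o + 18) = (o - 2)*(o + 3)*(o^2 - 5*o + 6) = (o - 2)^2*(o + 3)*(o - 3)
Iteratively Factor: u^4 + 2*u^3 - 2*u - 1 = (u + 1)*(u^3 + u^2 - u - 1) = (u + 1)^2*(u^2 - 1) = (u - 1)*(u + 1)^2*(u + 1)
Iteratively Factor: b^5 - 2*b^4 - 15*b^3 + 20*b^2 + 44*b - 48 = (b - 1)*(b^4 - b^3 - 16*b^2 + 4*b + 48) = (b - 2)*(b - 1)*(b^3 + b^2 - 14*b - 24) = (b - 2)*(b - 1)*(b + 2)*(b^2 - b - 12) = (b - 4)*(b - 2)*(b - 1)*(b + 2)*(b + 3)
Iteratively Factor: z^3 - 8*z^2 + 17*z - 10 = (z - 5)*(z^2 - 3*z + 2) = (z - 5)*(z - 2)*(z - 1)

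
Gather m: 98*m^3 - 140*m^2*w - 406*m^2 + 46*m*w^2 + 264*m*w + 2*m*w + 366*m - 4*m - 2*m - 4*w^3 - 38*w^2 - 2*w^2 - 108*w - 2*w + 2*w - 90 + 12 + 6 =98*m^3 + m^2*(-140*w - 406) + m*(46*w^2 + 266*w + 360) - 4*w^3 - 40*w^2 - 108*w - 72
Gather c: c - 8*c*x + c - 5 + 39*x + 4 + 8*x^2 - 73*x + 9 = c*(2 - 8*x) + 8*x^2 - 34*x + 8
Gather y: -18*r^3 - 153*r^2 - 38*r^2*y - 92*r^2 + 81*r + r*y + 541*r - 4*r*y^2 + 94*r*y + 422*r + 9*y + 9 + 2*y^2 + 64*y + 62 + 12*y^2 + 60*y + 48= -18*r^3 - 245*r^2 + 1044*r + y^2*(14 - 4*r) + y*(-38*r^2 + 95*r + 133) + 119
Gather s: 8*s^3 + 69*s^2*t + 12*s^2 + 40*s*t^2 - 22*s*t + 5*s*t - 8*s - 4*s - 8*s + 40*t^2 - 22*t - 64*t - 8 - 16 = 8*s^3 + s^2*(69*t + 12) + s*(40*t^2 - 17*t - 20) + 40*t^2 - 86*t - 24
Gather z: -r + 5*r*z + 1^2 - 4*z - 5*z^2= -r - 5*z^2 + z*(5*r - 4) + 1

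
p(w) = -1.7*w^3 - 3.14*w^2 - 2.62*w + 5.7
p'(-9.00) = -359.20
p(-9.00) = 1014.24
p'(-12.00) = -661.66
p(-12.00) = 2522.58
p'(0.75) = -10.20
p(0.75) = 1.25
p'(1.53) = -24.17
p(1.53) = -11.75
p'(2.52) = -50.83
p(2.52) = -48.05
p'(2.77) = -59.15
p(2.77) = -61.78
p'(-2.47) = -18.22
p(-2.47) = 18.63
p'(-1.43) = -4.07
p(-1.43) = 8.00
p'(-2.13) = -12.38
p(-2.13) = 13.46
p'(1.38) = -21.00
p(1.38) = -8.36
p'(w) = -5.1*w^2 - 6.28*w - 2.62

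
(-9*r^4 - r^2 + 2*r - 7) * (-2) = 18*r^4 + 2*r^2 - 4*r + 14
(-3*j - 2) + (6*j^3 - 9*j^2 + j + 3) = 6*j^3 - 9*j^2 - 2*j + 1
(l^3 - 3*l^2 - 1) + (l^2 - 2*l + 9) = l^3 - 2*l^2 - 2*l + 8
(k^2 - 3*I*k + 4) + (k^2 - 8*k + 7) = 2*k^2 - 8*k - 3*I*k + 11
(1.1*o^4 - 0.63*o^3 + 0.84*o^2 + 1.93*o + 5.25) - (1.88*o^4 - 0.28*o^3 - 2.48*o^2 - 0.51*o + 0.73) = -0.78*o^4 - 0.35*o^3 + 3.32*o^2 + 2.44*o + 4.52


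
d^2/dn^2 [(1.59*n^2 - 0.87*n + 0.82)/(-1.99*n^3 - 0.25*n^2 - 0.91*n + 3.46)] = (-12.593118*n^6 + 20.671722*n^5 - 19.094448*n^4 - 162.11497*n^3 + 54.414348*n^2 - 30.480168*n - 35.367808)/(7.880599*n^9 + 2.970075*n^8 + 11.184198*n^7 - 38.373863*n^6 - 5.213718*n^5 - 37.621959*n^4 + 67.501123*n^3 + 0.383022*n^2 + 32.682468*n - 41.421736)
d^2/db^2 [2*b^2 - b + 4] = 4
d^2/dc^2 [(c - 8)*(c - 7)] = 2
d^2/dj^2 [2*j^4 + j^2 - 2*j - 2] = 24*j^2 + 2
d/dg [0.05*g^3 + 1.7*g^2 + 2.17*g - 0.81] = 0.15*g^2 + 3.4*g + 2.17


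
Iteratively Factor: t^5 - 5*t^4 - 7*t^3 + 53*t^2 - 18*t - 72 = (t - 4)*(t^4 - t^3 - 11*t^2 + 9*t + 18) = (t - 4)*(t + 1)*(t^3 - 2*t^2 - 9*t + 18) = (t - 4)*(t + 1)*(t + 3)*(t^2 - 5*t + 6) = (t - 4)*(t - 3)*(t + 1)*(t + 3)*(t - 2)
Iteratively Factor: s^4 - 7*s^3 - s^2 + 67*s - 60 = (s + 3)*(s^3 - 10*s^2 + 29*s - 20) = (s - 5)*(s + 3)*(s^2 - 5*s + 4) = (s - 5)*(s - 1)*(s + 3)*(s - 4)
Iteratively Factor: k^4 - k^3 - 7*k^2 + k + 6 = (k - 1)*(k^3 - 7*k - 6) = (k - 1)*(k + 2)*(k^2 - 2*k - 3) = (k - 3)*(k - 1)*(k + 2)*(k + 1)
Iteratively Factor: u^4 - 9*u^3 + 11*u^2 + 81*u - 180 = (u - 3)*(u^3 - 6*u^2 - 7*u + 60) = (u - 5)*(u - 3)*(u^2 - u - 12) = (u - 5)*(u - 4)*(u - 3)*(u + 3)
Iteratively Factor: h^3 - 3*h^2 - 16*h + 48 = (h + 4)*(h^2 - 7*h + 12) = (h - 3)*(h + 4)*(h - 4)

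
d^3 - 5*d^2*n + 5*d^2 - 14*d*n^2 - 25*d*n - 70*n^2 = (d + 5)*(d - 7*n)*(d + 2*n)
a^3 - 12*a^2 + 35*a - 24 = (a - 8)*(a - 3)*(a - 1)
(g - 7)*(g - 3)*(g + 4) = g^3 - 6*g^2 - 19*g + 84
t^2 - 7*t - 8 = (t - 8)*(t + 1)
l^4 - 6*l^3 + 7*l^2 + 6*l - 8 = (l - 4)*(l - 2)*(l - 1)*(l + 1)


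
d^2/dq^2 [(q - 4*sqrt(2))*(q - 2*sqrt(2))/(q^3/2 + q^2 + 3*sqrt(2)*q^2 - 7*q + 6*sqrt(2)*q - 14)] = 4*(q^6 - 18*sqrt(2)*q^5 - 72*sqrt(2)*q^4 - 78*q^4 + 192*q^3 + 288*sqrt(2)*q^3 + 1224*sqrt(2)*q^2 + 3144*q^2 - 3888*sqrt(2)*q + 864*q - 336*sqrt(2) + 5392)/(q^9 + 6*q^8 + 18*sqrt(2)*q^8 + 108*sqrt(2)*q^7 + 186*q^7 + 144*sqrt(2)*q^6 + 1052*q^6 - 288*sqrt(2)*q^5 - 348*q^5 - 13224*q^4 + 2664*sqrt(2)*q^4 - 31976*q^3 + 20592*sqrt(2)*q^3 - 35952*q^2 + 42336*sqrt(2)*q^2 - 32928*q + 28224*sqrt(2)*q - 21952)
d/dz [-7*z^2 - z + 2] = -14*z - 1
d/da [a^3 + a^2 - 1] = a*(3*a + 2)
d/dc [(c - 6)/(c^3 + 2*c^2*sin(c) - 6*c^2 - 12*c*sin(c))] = -(2*c*cos(c) + 2*c + 2*sin(c))/(c^2*(c + 2*sin(c))^2)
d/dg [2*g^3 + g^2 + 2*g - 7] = 6*g^2 + 2*g + 2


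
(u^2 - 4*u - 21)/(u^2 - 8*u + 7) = (u + 3)/(u - 1)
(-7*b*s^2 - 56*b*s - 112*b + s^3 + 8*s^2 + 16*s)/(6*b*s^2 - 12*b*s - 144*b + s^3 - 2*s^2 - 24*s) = (-7*b*s - 28*b + s^2 + 4*s)/(6*b*s - 36*b + s^2 - 6*s)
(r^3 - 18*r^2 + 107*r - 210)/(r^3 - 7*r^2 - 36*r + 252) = (r - 5)/(r + 6)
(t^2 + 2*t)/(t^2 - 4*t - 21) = t*(t + 2)/(t^2 - 4*t - 21)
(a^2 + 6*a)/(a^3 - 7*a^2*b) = (a + 6)/(a*(a - 7*b))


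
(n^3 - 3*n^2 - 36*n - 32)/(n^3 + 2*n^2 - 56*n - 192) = (n + 1)/(n + 6)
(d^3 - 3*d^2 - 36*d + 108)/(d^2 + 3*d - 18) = d - 6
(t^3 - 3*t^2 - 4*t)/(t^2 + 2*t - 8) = t*(t^2 - 3*t - 4)/(t^2 + 2*t - 8)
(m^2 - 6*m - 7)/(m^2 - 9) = (m^2 - 6*m - 7)/(m^2 - 9)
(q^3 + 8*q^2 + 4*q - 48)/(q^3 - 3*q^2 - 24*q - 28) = (-q^3 - 8*q^2 - 4*q + 48)/(-q^3 + 3*q^2 + 24*q + 28)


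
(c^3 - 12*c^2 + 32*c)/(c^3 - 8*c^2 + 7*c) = (c^2 - 12*c + 32)/(c^2 - 8*c + 7)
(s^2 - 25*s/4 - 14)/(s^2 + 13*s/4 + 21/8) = 2*(s - 8)/(2*s + 3)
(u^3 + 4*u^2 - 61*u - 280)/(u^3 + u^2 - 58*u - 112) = (u + 5)/(u + 2)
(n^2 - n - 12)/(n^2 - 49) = (n^2 - n - 12)/(n^2 - 49)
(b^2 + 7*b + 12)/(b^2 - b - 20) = (b + 3)/(b - 5)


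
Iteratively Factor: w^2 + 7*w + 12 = (w + 3)*(w + 4)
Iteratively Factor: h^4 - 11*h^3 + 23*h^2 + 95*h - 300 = (h - 5)*(h^3 - 6*h^2 - 7*h + 60) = (h - 5)*(h + 3)*(h^2 - 9*h + 20) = (h - 5)*(h - 4)*(h + 3)*(h - 5)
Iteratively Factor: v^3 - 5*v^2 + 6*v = (v)*(v^2 - 5*v + 6) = v*(v - 3)*(v - 2)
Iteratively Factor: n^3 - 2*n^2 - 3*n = (n - 3)*(n^2 + n) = n*(n - 3)*(n + 1)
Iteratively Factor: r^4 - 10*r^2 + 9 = (r + 3)*(r^3 - 3*r^2 - r + 3) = (r - 1)*(r + 3)*(r^2 - 2*r - 3) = (r - 1)*(r + 1)*(r + 3)*(r - 3)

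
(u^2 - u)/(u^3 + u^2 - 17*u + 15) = u/(u^2 + 2*u - 15)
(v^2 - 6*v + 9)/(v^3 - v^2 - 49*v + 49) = (v^2 - 6*v + 9)/(v^3 - v^2 - 49*v + 49)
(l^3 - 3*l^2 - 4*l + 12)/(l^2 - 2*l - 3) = (l^2 - 4)/(l + 1)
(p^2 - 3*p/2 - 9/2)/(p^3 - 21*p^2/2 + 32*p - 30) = (2*p^2 - 3*p - 9)/(2*p^3 - 21*p^2 + 64*p - 60)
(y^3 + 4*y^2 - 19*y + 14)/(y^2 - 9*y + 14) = (y^2 + 6*y - 7)/(y - 7)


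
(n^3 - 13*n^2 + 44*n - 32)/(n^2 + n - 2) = (n^2 - 12*n + 32)/(n + 2)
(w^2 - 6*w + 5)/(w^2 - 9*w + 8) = (w - 5)/(w - 8)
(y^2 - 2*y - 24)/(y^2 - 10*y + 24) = (y + 4)/(y - 4)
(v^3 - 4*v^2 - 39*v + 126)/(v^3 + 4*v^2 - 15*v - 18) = (v - 7)/(v + 1)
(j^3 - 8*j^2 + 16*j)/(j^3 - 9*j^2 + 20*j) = (j - 4)/(j - 5)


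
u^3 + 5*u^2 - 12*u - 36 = (u - 3)*(u + 2)*(u + 6)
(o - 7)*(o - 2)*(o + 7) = o^3 - 2*o^2 - 49*o + 98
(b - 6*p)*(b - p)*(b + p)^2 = b^4 - 5*b^3*p - 7*b^2*p^2 + 5*b*p^3 + 6*p^4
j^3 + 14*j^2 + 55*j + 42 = (j + 1)*(j + 6)*(j + 7)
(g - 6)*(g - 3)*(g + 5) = g^3 - 4*g^2 - 27*g + 90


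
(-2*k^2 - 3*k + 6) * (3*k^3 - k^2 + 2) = -6*k^5 - 7*k^4 + 21*k^3 - 10*k^2 - 6*k + 12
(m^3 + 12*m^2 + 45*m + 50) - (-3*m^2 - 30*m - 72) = m^3 + 15*m^2 + 75*m + 122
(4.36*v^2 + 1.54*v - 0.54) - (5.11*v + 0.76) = 4.36*v^2 - 3.57*v - 1.3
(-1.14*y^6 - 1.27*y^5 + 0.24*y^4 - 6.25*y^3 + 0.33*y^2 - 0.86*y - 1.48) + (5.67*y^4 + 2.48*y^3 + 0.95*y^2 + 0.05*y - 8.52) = -1.14*y^6 - 1.27*y^5 + 5.91*y^4 - 3.77*y^3 + 1.28*y^2 - 0.81*y - 10.0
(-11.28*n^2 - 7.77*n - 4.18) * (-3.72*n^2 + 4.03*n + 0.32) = 41.9616*n^4 - 16.554*n^3 - 19.3731*n^2 - 19.3318*n - 1.3376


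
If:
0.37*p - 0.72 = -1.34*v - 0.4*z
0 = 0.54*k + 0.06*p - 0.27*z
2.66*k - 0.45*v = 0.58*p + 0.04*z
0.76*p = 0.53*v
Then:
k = 0.12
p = 0.26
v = 0.37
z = 0.31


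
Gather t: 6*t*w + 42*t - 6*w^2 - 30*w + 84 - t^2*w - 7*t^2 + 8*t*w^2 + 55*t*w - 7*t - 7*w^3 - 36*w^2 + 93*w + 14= t^2*(-w - 7) + t*(8*w^2 + 61*w + 35) - 7*w^3 - 42*w^2 + 63*w + 98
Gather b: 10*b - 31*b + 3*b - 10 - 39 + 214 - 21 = 144 - 18*b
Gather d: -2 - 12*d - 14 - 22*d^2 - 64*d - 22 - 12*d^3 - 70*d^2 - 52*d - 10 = -12*d^3 - 92*d^2 - 128*d - 48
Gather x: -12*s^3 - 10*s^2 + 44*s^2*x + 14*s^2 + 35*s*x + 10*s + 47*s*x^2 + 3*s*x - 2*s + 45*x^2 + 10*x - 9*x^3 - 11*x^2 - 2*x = -12*s^3 + 4*s^2 + 8*s - 9*x^3 + x^2*(47*s + 34) + x*(44*s^2 + 38*s + 8)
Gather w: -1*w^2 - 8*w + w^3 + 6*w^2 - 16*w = w^3 + 5*w^2 - 24*w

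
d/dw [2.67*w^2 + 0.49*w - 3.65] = 5.34*w + 0.49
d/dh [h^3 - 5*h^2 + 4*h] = 3*h^2 - 10*h + 4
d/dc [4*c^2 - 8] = 8*c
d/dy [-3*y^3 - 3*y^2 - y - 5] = -9*y^2 - 6*y - 1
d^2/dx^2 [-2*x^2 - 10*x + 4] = -4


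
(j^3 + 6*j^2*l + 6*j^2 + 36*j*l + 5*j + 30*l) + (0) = j^3 + 6*j^2*l + 6*j^2 + 36*j*l + 5*j + 30*l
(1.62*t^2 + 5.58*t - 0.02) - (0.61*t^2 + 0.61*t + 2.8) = 1.01*t^2 + 4.97*t - 2.82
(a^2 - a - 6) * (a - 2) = a^3 - 3*a^2 - 4*a + 12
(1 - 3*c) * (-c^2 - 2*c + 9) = 3*c^3 + 5*c^2 - 29*c + 9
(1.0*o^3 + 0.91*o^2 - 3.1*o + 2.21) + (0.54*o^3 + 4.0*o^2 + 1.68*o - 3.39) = 1.54*o^3 + 4.91*o^2 - 1.42*o - 1.18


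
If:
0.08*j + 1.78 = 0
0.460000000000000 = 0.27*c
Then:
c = 1.70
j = -22.25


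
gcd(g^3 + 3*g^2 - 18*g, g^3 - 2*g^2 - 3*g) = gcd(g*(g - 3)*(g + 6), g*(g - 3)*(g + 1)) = g^2 - 3*g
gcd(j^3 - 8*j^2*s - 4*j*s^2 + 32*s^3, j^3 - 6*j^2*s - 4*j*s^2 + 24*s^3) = -j^2 + 4*s^2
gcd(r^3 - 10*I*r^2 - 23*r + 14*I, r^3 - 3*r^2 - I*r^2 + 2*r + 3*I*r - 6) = r - 2*I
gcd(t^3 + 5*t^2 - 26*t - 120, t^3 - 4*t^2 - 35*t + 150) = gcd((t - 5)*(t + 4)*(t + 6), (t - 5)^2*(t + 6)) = t^2 + t - 30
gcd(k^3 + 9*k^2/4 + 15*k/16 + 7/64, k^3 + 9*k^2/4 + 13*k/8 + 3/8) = 1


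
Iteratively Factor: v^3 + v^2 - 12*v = (v)*(v^2 + v - 12) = v*(v + 4)*(v - 3)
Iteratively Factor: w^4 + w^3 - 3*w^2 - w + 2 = (w + 1)*(w^3 - 3*w + 2) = (w + 1)*(w + 2)*(w^2 - 2*w + 1) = (w - 1)*(w + 1)*(w + 2)*(w - 1)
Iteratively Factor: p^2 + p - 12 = (p + 4)*(p - 3)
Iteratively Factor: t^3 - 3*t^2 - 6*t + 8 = (t + 2)*(t^2 - 5*t + 4) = (t - 1)*(t + 2)*(t - 4)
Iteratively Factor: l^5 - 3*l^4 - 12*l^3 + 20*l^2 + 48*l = (l - 3)*(l^4 - 12*l^2 - 16*l) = (l - 3)*(l + 2)*(l^3 - 2*l^2 - 8*l) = (l - 3)*(l + 2)^2*(l^2 - 4*l) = (l - 4)*(l - 3)*(l + 2)^2*(l)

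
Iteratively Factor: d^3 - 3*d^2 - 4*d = (d + 1)*(d^2 - 4*d) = d*(d + 1)*(d - 4)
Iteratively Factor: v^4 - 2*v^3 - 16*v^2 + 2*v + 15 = (v + 3)*(v^3 - 5*v^2 - v + 5) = (v + 1)*(v + 3)*(v^2 - 6*v + 5) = (v - 5)*(v + 1)*(v + 3)*(v - 1)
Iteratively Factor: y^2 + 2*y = (y)*(y + 2)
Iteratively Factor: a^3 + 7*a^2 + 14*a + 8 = (a + 1)*(a^2 + 6*a + 8) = (a + 1)*(a + 2)*(a + 4)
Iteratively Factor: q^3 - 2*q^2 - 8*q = (q + 2)*(q^2 - 4*q) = (q - 4)*(q + 2)*(q)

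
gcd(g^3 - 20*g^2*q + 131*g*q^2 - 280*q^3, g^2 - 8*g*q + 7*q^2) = -g + 7*q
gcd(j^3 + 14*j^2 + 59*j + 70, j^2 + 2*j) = j + 2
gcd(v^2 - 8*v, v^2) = v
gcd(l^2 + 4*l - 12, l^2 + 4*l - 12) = l^2 + 4*l - 12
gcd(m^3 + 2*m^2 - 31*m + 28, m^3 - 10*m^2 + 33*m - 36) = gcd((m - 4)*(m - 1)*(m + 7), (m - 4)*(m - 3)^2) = m - 4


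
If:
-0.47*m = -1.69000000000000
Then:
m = 3.60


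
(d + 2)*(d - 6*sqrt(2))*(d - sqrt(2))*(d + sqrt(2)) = d^4 - 6*sqrt(2)*d^3 + 2*d^3 - 12*sqrt(2)*d^2 - 2*d^2 - 4*d + 12*sqrt(2)*d + 24*sqrt(2)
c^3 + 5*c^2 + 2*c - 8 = (c - 1)*(c + 2)*(c + 4)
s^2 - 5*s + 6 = (s - 3)*(s - 2)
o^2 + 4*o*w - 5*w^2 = (o - w)*(o + 5*w)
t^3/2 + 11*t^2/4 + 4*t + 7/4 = (t/2 + 1/2)*(t + 1)*(t + 7/2)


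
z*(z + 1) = z^2 + z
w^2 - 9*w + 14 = (w - 7)*(w - 2)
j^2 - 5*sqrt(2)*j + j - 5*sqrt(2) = (j + 1)*(j - 5*sqrt(2))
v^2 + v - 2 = (v - 1)*(v + 2)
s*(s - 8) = s^2 - 8*s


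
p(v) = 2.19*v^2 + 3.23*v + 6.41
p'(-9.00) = -36.19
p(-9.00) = 154.73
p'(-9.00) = -36.19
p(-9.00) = 154.73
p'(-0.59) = 0.65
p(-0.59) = 5.27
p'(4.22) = 21.71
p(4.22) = 59.04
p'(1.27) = 8.79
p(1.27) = 14.04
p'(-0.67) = 0.30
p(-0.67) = 5.23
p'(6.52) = 31.79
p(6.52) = 120.57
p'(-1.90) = -5.09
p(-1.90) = 8.18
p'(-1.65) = -4.00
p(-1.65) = 7.04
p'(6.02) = 29.60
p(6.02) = 105.22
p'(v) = 4.38*v + 3.23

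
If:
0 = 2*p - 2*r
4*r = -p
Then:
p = 0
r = 0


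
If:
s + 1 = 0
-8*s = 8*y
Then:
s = -1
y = 1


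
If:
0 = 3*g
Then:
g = 0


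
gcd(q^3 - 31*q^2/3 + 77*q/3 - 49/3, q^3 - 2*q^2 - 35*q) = q - 7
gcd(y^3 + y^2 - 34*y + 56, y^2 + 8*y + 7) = y + 7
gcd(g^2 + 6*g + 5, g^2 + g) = g + 1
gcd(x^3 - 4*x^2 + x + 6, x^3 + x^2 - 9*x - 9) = x^2 - 2*x - 3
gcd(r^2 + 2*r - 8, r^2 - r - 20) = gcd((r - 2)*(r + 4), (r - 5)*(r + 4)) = r + 4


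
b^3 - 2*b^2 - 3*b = b*(b - 3)*(b + 1)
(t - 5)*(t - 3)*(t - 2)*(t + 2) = t^4 - 8*t^3 + 11*t^2 + 32*t - 60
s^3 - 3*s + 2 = (s - 1)^2*(s + 2)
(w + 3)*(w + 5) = w^2 + 8*w + 15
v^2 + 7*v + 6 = (v + 1)*(v + 6)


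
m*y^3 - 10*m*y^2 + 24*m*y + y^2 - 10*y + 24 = (y - 6)*(y - 4)*(m*y + 1)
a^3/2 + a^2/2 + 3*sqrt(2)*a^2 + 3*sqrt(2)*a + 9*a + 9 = (a/2 + 1/2)*(a + 3*sqrt(2))^2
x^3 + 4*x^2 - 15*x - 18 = (x - 3)*(x + 1)*(x + 6)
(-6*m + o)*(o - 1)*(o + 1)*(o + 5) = -6*m*o^3 - 30*m*o^2 + 6*m*o + 30*m + o^4 + 5*o^3 - o^2 - 5*o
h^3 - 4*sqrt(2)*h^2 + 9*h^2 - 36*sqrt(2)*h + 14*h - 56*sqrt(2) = (h + 2)*(h + 7)*(h - 4*sqrt(2))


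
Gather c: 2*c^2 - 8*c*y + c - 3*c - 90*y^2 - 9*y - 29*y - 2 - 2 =2*c^2 + c*(-8*y - 2) - 90*y^2 - 38*y - 4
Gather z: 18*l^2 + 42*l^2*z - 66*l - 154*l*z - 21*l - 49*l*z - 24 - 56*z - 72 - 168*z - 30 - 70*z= 18*l^2 - 87*l + z*(42*l^2 - 203*l - 294) - 126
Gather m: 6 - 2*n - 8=-2*n - 2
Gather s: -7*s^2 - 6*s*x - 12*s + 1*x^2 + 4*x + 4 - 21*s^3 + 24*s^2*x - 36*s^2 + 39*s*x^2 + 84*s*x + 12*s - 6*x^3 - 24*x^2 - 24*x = -21*s^3 + s^2*(24*x - 43) + s*(39*x^2 + 78*x) - 6*x^3 - 23*x^2 - 20*x + 4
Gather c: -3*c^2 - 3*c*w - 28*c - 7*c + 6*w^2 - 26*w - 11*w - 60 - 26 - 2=-3*c^2 + c*(-3*w - 35) + 6*w^2 - 37*w - 88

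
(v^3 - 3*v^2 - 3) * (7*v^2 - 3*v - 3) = 7*v^5 - 24*v^4 + 6*v^3 - 12*v^2 + 9*v + 9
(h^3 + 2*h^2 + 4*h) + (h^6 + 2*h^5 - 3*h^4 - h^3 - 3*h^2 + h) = h^6 + 2*h^5 - 3*h^4 - h^2 + 5*h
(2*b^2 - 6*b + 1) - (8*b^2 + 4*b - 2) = -6*b^2 - 10*b + 3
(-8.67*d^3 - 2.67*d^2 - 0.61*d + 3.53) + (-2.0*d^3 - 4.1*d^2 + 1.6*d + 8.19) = -10.67*d^3 - 6.77*d^2 + 0.99*d + 11.72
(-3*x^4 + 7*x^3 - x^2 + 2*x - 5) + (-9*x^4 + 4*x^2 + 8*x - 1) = -12*x^4 + 7*x^3 + 3*x^2 + 10*x - 6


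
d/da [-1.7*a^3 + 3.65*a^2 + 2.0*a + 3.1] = -5.1*a^2 + 7.3*a + 2.0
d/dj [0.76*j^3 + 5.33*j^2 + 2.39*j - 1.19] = 2.28*j^2 + 10.66*j + 2.39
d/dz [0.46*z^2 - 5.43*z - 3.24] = 0.92*z - 5.43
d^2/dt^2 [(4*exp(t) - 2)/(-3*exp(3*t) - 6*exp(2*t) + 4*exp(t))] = 2*(-72*exp(5*t) - 27*exp(4*t) + 30*exp(3*t) + 72*exp(2*t) - 72*exp(t) + 16)*exp(-t)/(27*exp(6*t) + 162*exp(5*t) + 216*exp(4*t) - 216*exp(3*t) - 288*exp(2*t) + 288*exp(t) - 64)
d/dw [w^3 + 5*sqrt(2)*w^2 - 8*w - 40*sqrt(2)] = 3*w^2 + 10*sqrt(2)*w - 8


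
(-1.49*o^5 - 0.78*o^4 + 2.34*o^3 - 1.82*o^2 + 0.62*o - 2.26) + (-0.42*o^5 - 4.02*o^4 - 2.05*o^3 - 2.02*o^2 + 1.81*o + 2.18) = -1.91*o^5 - 4.8*o^4 + 0.29*o^3 - 3.84*o^2 + 2.43*o - 0.0799999999999996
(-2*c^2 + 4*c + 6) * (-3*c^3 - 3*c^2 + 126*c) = 6*c^5 - 6*c^4 - 282*c^3 + 486*c^2 + 756*c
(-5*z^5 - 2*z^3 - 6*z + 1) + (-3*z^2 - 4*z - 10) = -5*z^5 - 2*z^3 - 3*z^2 - 10*z - 9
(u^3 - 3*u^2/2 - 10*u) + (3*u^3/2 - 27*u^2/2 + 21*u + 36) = 5*u^3/2 - 15*u^2 + 11*u + 36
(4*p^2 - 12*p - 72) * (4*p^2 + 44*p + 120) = 16*p^4 + 128*p^3 - 336*p^2 - 4608*p - 8640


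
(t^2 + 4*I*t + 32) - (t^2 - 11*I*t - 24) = 15*I*t + 56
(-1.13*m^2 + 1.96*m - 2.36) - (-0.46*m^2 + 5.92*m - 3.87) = -0.67*m^2 - 3.96*m + 1.51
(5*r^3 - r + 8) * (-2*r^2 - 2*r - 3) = -10*r^5 - 10*r^4 - 13*r^3 - 14*r^2 - 13*r - 24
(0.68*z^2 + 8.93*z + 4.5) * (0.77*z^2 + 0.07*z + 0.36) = 0.5236*z^4 + 6.9237*z^3 + 4.3349*z^2 + 3.5298*z + 1.62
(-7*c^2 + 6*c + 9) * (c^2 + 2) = -7*c^4 + 6*c^3 - 5*c^2 + 12*c + 18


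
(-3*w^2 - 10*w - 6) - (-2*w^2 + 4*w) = -w^2 - 14*w - 6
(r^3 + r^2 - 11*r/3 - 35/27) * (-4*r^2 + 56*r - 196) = -4*r^5 + 52*r^4 - 376*r^3/3 - 10696*r^2/27 + 17444*r/27 + 6860/27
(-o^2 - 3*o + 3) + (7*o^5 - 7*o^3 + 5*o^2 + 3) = 7*o^5 - 7*o^3 + 4*o^2 - 3*o + 6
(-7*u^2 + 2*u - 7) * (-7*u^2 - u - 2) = 49*u^4 - 7*u^3 + 61*u^2 + 3*u + 14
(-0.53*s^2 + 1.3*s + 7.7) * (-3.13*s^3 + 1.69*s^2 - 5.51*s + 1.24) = 1.6589*s^5 - 4.9647*s^4 - 18.9837*s^3 + 5.1928*s^2 - 40.815*s + 9.548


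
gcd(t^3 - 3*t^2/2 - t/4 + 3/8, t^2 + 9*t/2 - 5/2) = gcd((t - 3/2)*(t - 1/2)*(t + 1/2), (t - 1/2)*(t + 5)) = t - 1/2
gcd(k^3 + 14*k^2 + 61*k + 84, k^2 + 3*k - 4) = k + 4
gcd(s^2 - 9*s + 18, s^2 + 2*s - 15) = s - 3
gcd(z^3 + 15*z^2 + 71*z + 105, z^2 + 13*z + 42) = z + 7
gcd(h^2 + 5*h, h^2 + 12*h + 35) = h + 5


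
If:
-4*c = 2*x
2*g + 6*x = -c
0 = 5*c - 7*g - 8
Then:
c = -16/67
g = -88/67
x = 32/67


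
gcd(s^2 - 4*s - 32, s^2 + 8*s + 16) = s + 4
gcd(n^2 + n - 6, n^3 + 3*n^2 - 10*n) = n - 2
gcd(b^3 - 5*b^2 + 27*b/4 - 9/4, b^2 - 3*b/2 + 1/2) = b - 1/2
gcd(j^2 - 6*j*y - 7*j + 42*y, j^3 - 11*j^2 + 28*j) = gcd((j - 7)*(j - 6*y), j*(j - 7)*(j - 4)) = j - 7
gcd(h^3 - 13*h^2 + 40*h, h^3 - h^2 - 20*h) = h^2 - 5*h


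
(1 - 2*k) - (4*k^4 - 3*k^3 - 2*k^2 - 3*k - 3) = -4*k^4 + 3*k^3 + 2*k^2 + k + 4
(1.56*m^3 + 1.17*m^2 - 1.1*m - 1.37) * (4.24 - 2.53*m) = -3.9468*m^4 + 3.6543*m^3 + 7.7438*m^2 - 1.1979*m - 5.8088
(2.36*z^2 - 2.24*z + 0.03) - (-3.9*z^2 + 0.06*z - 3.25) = 6.26*z^2 - 2.3*z + 3.28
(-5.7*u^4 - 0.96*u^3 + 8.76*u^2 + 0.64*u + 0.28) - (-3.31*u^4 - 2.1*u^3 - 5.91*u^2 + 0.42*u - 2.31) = -2.39*u^4 + 1.14*u^3 + 14.67*u^2 + 0.22*u + 2.59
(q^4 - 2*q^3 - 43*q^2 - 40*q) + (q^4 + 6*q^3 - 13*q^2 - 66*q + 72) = 2*q^4 + 4*q^3 - 56*q^2 - 106*q + 72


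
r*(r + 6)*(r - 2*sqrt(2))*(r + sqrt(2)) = r^4 - sqrt(2)*r^3 + 6*r^3 - 6*sqrt(2)*r^2 - 4*r^2 - 24*r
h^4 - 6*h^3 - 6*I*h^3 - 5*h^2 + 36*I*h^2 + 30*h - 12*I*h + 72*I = (h - 6)*(h - 4*I)*(h - 3*I)*(h + I)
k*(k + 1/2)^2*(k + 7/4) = k^4 + 11*k^3/4 + 2*k^2 + 7*k/16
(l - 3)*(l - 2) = l^2 - 5*l + 6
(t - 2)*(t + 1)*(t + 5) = t^3 + 4*t^2 - 7*t - 10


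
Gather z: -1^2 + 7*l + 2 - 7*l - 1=0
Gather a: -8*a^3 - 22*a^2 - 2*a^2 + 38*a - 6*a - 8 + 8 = -8*a^3 - 24*a^2 + 32*a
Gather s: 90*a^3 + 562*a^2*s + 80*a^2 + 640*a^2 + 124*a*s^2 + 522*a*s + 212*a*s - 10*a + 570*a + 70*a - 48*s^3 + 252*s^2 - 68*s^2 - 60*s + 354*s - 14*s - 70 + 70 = 90*a^3 + 720*a^2 + 630*a - 48*s^3 + s^2*(124*a + 184) + s*(562*a^2 + 734*a + 280)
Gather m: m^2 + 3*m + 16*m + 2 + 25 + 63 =m^2 + 19*m + 90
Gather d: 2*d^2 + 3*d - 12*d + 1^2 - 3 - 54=2*d^2 - 9*d - 56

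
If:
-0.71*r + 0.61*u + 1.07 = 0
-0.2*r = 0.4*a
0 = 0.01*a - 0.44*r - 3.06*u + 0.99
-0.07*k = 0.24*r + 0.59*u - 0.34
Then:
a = -0.79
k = -1.37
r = 1.59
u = 0.09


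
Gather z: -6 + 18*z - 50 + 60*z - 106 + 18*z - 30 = 96*z - 192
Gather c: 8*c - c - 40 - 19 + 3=7*c - 56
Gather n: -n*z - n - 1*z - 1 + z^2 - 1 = n*(-z - 1) + z^2 - z - 2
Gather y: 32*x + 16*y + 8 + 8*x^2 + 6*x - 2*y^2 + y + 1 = 8*x^2 + 38*x - 2*y^2 + 17*y + 9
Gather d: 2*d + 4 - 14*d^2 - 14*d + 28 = -14*d^2 - 12*d + 32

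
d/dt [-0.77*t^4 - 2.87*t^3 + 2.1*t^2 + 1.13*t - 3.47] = -3.08*t^3 - 8.61*t^2 + 4.2*t + 1.13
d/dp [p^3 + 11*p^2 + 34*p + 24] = 3*p^2 + 22*p + 34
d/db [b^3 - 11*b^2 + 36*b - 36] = 3*b^2 - 22*b + 36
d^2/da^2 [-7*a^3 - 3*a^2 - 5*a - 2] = -42*a - 6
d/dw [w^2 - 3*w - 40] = 2*w - 3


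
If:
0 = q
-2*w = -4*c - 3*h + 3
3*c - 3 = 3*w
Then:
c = w + 1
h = -2*w/3 - 1/3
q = 0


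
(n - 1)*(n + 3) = n^2 + 2*n - 3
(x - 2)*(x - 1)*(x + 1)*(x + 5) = x^4 + 3*x^3 - 11*x^2 - 3*x + 10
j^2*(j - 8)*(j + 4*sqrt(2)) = j^4 - 8*j^3 + 4*sqrt(2)*j^3 - 32*sqrt(2)*j^2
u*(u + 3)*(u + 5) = u^3 + 8*u^2 + 15*u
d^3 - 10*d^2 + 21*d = d*(d - 7)*(d - 3)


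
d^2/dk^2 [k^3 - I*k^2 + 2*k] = 6*k - 2*I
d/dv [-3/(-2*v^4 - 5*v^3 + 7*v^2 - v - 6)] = 3*(-8*v^3 - 15*v^2 + 14*v - 1)/(2*v^4 + 5*v^3 - 7*v^2 + v + 6)^2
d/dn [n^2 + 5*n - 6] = 2*n + 5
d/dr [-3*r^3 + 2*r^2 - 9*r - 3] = -9*r^2 + 4*r - 9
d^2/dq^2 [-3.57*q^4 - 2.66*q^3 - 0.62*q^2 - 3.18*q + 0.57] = -42.84*q^2 - 15.96*q - 1.24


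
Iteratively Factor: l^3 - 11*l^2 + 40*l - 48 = (l - 4)*(l^2 - 7*l + 12) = (l - 4)^2*(l - 3)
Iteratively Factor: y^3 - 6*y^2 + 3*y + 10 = (y - 2)*(y^2 - 4*y - 5) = (y - 2)*(y + 1)*(y - 5)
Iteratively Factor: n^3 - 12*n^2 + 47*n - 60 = (n - 4)*(n^2 - 8*n + 15) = (n - 4)*(n - 3)*(n - 5)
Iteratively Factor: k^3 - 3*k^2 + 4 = (k - 2)*(k^2 - k - 2) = (k - 2)*(k + 1)*(k - 2)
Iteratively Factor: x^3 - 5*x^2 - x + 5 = (x - 1)*(x^2 - 4*x - 5) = (x - 1)*(x + 1)*(x - 5)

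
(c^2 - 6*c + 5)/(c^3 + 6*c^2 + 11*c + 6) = (c^2 - 6*c + 5)/(c^3 + 6*c^2 + 11*c + 6)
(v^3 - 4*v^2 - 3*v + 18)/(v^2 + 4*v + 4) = (v^2 - 6*v + 9)/(v + 2)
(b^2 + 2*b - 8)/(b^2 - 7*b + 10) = (b + 4)/(b - 5)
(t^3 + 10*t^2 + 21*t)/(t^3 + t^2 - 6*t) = (t + 7)/(t - 2)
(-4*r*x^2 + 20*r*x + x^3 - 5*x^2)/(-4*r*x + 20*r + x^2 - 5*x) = x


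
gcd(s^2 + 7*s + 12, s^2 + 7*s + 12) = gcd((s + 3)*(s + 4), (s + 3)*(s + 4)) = s^2 + 7*s + 12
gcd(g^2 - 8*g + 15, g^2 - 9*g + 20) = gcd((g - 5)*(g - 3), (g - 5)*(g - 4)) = g - 5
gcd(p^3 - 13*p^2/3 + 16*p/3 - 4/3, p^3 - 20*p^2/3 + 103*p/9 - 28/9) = p - 1/3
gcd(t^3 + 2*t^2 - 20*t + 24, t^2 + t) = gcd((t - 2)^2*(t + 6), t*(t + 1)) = 1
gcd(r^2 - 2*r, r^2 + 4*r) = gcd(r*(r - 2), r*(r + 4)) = r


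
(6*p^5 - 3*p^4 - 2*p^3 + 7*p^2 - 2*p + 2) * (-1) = -6*p^5 + 3*p^4 + 2*p^3 - 7*p^2 + 2*p - 2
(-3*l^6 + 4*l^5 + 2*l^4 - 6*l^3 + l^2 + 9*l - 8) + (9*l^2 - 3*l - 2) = -3*l^6 + 4*l^5 + 2*l^4 - 6*l^3 + 10*l^2 + 6*l - 10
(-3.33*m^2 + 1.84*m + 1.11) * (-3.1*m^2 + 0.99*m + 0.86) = 10.323*m^4 - 9.0007*m^3 - 4.4832*m^2 + 2.6813*m + 0.9546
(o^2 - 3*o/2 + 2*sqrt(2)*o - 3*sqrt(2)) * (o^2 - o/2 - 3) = o^4 - 2*o^3 + 2*sqrt(2)*o^3 - 4*sqrt(2)*o^2 - 9*o^2/4 - 9*sqrt(2)*o/2 + 9*o/2 + 9*sqrt(2)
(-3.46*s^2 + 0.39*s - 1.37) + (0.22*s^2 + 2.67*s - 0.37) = -3.24*s^2 + 3.06*s - 1.74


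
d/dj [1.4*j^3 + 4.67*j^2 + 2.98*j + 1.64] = 4.2*j^2 + 9.34*j + 2.98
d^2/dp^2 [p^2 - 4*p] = 2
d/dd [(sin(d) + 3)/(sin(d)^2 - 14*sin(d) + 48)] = (-6*sin(d) + cos(d)^2 + 89)*cos(d)/(sin(d)^2 - 14*sin(d) + 48)^2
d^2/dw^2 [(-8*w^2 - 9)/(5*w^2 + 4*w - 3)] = 2*(160*w^3 - 1035*w^2 - 540*w - 351)/(125*w^6 + 300*w^5 + 15*w^4 - 296*w^3 - 9*w^2 + 108*w - 27)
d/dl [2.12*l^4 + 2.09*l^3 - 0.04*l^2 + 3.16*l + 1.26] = 8.48*l^3 + 6.27*l^2 - 0.08*l + 3.16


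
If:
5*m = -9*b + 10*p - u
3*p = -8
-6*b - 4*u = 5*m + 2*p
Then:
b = u - 32/3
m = 208/15 - 2*u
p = -8/3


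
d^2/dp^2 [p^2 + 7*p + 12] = 2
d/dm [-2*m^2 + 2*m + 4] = 2 - 4*m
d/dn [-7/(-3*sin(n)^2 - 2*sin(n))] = -(42/tan(n) + 14*cos(n)/sin(n)^2)/(3*sin(n) + 2)^2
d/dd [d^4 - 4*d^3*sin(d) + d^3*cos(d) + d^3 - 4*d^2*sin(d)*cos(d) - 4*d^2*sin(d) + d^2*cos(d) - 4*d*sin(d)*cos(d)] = -d^3*sin(d) - 4*d^3*cos(d) + 4*d^3 - 13*d^2*sin(d) - d^2*cos(d) - 4*d^2*cos(2*d) + 3*d^2 - 8*d*sin(d) - 4*sqrt(2)*d*sin(2*d + pi/4) + 2*d*cos(d) - 2*sin(2*d)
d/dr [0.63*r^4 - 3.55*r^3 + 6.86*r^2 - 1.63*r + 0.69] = 2.52*r^3 - 10.65*r^2 + 13.72*r - 1.63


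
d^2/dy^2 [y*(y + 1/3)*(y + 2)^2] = 12*y^2 + 26*y + 32/3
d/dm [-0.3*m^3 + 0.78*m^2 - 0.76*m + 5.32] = -0.9*m^2 + 1.56*m - 0.76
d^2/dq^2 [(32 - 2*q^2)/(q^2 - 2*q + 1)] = 4*(47 - 2*q)/(q^4 - 4*q^3 + 6*q^2 - 4*q + 1)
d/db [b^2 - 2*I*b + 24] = 2*b - 2*I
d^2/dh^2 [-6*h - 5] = 0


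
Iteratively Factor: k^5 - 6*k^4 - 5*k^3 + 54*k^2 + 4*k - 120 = (k + 2)*(k^4 - 8*k^3 + 11*k^2 + 32*k - 60) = (k - 5)*(k + 2)*(k^3 - 3*k^2 - 4*k + 12) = (k - 5)*(k - 2)*(k + 2)*(k^2 - k - 6) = (k - 5)*(k - 3)*(k - 2)*(k + 2)*(k + 2)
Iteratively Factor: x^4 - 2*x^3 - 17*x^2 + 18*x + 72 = (x - 3)*(x^3 + x^2 - 14*x - 24) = (x - 3)*(x + 3)*(x^2 - 2*x - 8) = (x - 4)*(x - 3)*(x + 3)*(x + 2)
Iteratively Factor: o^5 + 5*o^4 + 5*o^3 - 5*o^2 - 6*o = (o + 2)*(o^4 + 3*o^3 - o^2 - 3*o) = (o + 1)*(o + 2)*(o^3 + 2*o^2 - 3*o) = o*(o + 1)*(o + 2)*(o^2 + 2*o - 3) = o*(o + 1)*(o + 2)*(o + 3)*(o - 1)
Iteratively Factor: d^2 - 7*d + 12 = (d - 3)*(d - 4)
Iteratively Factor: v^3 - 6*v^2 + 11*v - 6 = (v - 2)*(v^2 - 4*v + 3) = (v - 2)*(v - 1)*(v - 3)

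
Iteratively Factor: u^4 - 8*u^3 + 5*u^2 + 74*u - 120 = (u - 2)*(u^3 - 6*u^2 - 7*u + 60) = (u - 2)*(u + 3)*(u^2 - 9*u + 20) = (u - 5)*(u - 2)*(u + 3)*(u - 4)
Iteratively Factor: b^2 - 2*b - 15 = (b - 5)*(b + 3)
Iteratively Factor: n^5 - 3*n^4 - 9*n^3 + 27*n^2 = (n)*(n^4 - 3*n^3 - 9*n^2 + 27*n) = n*(n - 3)*(n^3 - 9*n) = n*(n - 3)^2*(n^2 + 3*n) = n^2*(n - 3)^2*(n + 3)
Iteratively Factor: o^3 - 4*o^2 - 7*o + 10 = (o - 5)*(o^2 + o - 2) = (o - 5)*(o + 2)*(o - 1)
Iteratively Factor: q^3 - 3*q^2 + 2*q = (q)*(q^2 - 3*q + 2) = q*(q - 2)*(q - 1)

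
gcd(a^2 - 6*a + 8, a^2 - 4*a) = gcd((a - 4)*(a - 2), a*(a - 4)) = a - 4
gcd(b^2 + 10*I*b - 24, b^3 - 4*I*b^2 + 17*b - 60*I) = b + 4*I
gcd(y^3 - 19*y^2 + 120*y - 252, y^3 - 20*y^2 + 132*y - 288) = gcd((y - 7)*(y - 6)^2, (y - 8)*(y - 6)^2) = y^2 - 12*y + 36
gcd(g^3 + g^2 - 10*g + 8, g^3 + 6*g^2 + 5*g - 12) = g^2 + 3*g - 4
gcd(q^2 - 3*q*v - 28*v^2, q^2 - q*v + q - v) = 1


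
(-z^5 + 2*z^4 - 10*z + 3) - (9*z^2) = -z^5 + 2*z^4 - 9*z^2 - 10*z + 3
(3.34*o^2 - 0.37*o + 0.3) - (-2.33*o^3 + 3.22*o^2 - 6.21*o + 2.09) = 2.33*o^3 + 0.12*o^2 + 5.84*o - 1.79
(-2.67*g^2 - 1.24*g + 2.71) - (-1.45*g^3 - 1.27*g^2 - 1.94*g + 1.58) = 1.45*g^3 - 1.4*g^2 + 0.7*g + 1.13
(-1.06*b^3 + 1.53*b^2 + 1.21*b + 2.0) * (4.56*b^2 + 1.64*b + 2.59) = -4.8336*b^5 + 5.2384*b^4 + 5.2814*b^3 + 15.0671*b^2 + 6.4139*b + 5.18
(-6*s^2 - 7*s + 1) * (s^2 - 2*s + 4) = -6*s^4 + 5*s^3 - 9*s^2 - 30*s + 4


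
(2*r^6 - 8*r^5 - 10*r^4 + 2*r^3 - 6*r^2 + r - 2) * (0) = 0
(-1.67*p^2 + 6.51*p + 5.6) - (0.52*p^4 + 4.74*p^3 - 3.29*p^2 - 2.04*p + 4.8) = -0.52*p^4 - 4.74*p^3 + 1.62*p^2 + 8.55*p + 0.8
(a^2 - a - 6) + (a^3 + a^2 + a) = a^3 + 2*a^2 - 6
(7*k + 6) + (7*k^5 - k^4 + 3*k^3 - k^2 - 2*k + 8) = 7*k^5 - k^4 + 3*k^3 - k^2 + 5*k + 14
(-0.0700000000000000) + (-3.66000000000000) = -3.73000000000000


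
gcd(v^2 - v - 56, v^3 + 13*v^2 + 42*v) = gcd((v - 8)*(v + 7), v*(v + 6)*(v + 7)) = v + 7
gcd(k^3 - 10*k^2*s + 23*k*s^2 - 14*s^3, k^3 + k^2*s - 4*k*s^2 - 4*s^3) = -k + 2*s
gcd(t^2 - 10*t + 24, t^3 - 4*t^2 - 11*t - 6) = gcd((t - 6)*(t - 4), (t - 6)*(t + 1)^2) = t - 6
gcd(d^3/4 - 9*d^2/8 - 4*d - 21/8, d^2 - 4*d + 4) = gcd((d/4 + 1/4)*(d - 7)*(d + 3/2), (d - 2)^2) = 1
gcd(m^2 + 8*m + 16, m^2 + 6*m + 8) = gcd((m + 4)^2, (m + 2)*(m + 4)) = m + 4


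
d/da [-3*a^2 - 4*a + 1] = -6*a - 4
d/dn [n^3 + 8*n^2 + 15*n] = 3*n^2 + 16*n + 15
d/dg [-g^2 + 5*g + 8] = 5 - 2*g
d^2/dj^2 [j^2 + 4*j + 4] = 2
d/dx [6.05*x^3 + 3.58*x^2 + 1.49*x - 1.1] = 18.15*x^2 + 7.16*x + 1.49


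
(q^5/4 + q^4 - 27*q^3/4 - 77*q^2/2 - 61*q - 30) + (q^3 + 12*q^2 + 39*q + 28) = q^5/4 + q^4 - 23*q^3/4 - 53*q^2/2 - 22*q - 2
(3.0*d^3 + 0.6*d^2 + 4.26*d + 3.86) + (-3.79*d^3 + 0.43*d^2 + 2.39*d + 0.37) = -0.79*d^3 + 1.03*d^2 + 6.65*d + 4.23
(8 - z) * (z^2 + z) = -z^3 + 7*z^2 + 8*z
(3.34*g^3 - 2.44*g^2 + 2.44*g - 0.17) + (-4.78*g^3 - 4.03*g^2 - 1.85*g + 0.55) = -1.44*g^3 - 6.47*g^2 + 0.59*g + 0.38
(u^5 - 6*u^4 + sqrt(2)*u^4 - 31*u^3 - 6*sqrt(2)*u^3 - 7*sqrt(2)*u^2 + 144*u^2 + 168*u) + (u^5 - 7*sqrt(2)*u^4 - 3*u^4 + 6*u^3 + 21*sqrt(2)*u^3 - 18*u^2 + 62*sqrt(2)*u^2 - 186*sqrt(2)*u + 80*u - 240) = 2*u^5 - 9*u^4 - 6*sqrt(2)*u^4 - 25*u^3 + 15*sqrt(2)*u^3 + 55*sqrt(2)*u^2 + 126*u^2 - 186*sqrt(2)*u + 248*u - 240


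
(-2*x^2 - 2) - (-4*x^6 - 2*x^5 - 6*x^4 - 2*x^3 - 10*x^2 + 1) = 4*x^6 + 2*x^5 + 6*x^4 + 2*x^3 + 8*x^2 - 3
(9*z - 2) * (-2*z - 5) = -18*z^2 - 41*z + 10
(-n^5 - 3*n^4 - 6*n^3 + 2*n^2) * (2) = -2*n^5 - 6*n^4 - 12*n^3 + 4*n^2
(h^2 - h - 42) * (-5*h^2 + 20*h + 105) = -5*h^4 + 25*h^3 + 295*h^2 - 945*h - 4410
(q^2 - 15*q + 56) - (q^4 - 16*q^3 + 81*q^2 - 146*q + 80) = -q^4 + 16*q^3 - 80*q^2 + 131*q - 24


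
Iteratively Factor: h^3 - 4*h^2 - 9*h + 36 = (h + 3)*(h^2 - 7*h + 12) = (h - 3)*(h + 3)*(h - 4)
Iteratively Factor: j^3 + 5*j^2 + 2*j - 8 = (j + 4)*(j^2 + j - 2) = (j + 2)*(j + 4)*(j - 1)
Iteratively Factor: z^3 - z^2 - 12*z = (z - 4)*(z^2 + 3*z) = z*(z - 4)*(z + 3)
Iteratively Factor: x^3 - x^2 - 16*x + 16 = (x - 4)*(x^2 + 3*x - 4) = (x - 4)*(x + 4)*(x - 1)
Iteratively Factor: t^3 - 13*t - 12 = (t + 1)*(t^2 - t - 12) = (t + 1)*(t + 3)*(t - 4)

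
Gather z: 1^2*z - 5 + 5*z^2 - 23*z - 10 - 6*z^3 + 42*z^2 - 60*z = -6*z^3 + 47*z^2 - 82*z - 15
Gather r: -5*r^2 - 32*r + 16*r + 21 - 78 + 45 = -5*r^2 - 16*r - 12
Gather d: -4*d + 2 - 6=-4*d - 4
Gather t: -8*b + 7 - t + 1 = -8*b - t + 8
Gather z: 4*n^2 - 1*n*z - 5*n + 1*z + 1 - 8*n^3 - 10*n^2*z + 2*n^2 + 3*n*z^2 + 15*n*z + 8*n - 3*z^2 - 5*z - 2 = -8*n^3 + 6*n^2 + 3*n + z^2*(3*n - 3) + z*(-10*n^2 + 14*n - 4) - 1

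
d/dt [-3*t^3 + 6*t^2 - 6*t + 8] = -9*t^2 + 12*t - 6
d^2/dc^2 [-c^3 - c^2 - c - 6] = -6*c - 2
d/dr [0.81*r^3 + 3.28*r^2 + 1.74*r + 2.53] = 2.43*r^2 + 6.56*r + 1.74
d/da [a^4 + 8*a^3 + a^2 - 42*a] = 4*a^3 + 24*a^2 + 2*a - 42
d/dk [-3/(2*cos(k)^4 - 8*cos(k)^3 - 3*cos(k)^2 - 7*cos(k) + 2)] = 3*(12*cos(2*k) - 2*cos(3*k) + 19)*sin(k)/(-2*cos(k)^4 + 8*cos(k)^3 + 3*cos(k)^2 + 7*cos(k) - 2)^2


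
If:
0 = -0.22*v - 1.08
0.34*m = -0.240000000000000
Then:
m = -0.71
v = -4.91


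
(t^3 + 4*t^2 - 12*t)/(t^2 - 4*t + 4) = t*(t + 6)/(t - 2)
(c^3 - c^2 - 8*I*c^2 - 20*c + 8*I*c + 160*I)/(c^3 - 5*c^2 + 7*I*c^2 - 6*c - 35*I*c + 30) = (c^2 + c*(4 - 8*I) - 32*I)/(c^2 + 7*I*c - 6)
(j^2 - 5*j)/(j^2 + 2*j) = (j - 5)/(j + 2)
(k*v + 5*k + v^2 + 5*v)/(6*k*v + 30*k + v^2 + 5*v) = (k + v)/(6*k + v)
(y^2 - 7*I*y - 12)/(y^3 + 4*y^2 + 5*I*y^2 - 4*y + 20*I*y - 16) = (y^2 - 7*I*y - 12)/(y^3 + y^2*(4 + 5*I) + y*(-4 + 20*I) - 16)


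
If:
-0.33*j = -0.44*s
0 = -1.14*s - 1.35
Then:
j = -1.58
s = -1.18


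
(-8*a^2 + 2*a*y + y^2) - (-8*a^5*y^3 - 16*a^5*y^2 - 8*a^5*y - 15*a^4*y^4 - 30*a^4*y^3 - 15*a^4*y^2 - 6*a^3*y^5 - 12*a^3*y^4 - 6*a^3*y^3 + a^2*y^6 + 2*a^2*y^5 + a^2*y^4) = 8*a^5*y^3 + 16*a^5*y^2 + 8*a^5*y + 15*a^4*y^4 + 30*a^4*y^3 + 15*a^4*y^2 + 6*a^3*y^5 + 12*a^3*y^4 + 6*a^3*y^3 - a^2*y^6 - 2*a^2*y^5 - a^2*y^4 - 8*a^2 + 2*a*y + y^2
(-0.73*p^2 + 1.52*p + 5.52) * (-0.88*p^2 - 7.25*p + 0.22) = 0.6424*p^4 + 3.9549*p^3 - 16.0382*p^2 - 39.6856*p + 1.2144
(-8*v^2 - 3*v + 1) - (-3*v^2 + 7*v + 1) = -5*v^2 - 10*v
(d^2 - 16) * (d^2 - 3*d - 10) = d^4 - 3*d^3 - 26*d^2 + 48*d + 160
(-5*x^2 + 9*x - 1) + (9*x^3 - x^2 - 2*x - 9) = 9*x^3 - 6*x^2 + 7*x - 10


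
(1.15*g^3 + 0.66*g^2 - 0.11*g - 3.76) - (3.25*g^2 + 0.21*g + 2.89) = 1.15*g^3 - 2.59*g^2 - 0.32*g - 6.65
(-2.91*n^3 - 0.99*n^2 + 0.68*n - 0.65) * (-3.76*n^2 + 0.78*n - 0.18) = 10.9416*n^5 + 1.4526*n^4 - 2.8052*n^3 + 3.1526*n^2 - 0.6294*n + 0.117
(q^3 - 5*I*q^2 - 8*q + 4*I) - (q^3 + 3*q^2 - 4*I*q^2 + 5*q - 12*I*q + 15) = -3*q^2 - I*q^2 - 13*q + 12*I*q - 15 + 4*I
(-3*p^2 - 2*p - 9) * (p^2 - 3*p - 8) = -3*p^4 + 7*p^3 + 21*p^2 + 43*p + 72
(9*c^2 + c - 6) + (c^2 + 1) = 10*c^2 + c - 5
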